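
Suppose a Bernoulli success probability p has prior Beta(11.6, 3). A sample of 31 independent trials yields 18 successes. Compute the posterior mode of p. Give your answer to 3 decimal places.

p̂_MAP = 0.656

Prior: Beta(11.6, 3).
Data: 18 successes in 31 trials. The binomial likelihood contributes p^18(1−p)^13, so the posterior is Beta(11.6+18, 3+13) = Beta(29.6, 16).
For Beta(a, b) with a, b > 1 the mode is (a−1)/(a+b−2) = 28.6/43.6 ≈ 0.656.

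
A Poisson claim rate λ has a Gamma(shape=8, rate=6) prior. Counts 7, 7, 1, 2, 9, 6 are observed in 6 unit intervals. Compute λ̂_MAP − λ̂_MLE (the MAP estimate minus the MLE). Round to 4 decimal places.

Σxᵢ = 32. Posterior is Gamma(40, 12); MAP = (40−1)/12 = 39/12 ≈ 3.25000.
MLE = x̄ = 32/6 ≈ 5.33333.
Difference = 39/12 − 32/6 = -25/12 ≈ -2.0833.

MAP − MLE = -2.0833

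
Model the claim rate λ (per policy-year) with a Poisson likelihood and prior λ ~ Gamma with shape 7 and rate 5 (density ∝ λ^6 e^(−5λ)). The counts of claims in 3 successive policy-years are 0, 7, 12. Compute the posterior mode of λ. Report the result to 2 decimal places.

Σxᵢ = 0+7+12 = 19, with n = 3.
Posterior ∝ λ^6e^(−5λ) · λ^19e^(−3λ) = λ^25e^(−8λ), i.e. Gamma(shape=26, rate=8).
The mode of a Gamma(a, b) with a ≥ 1 (shape–rate) is (a−1)/b = 25/8 ≈ 3.13.

λ̂_MAP = 3.13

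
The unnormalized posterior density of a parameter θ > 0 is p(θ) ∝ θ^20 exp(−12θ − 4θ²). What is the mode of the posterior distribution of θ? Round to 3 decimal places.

ℓ'(θ) = 20/θ − 12 − 8θ. Setting this to zero and multiplying by θ: 8θ² + 12θ − 20 = 0.
θ = (−12 + √(12² + 4·8·20)) / (2·8) = (−12 + √784) / 16 = (−12 + 28)/16 = 1.
ℓ''(θ) = −20/θ² − 8 < 0, confirming a maximum.

θ̂_MAP = 1.000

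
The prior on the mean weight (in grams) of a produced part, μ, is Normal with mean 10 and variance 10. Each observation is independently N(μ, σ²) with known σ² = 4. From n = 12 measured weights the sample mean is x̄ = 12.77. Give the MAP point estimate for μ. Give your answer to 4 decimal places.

μ̂_MAP = 12.6806

n = 12, x̄ = 12.77.
For a Normal prior and Normal likelihood with known variance, the posterior is Normal; its mode equals its mean, the precision-weighted average.
Prior precision 1/σ₀² = 1/10 = 0.1; data precision n/σ² = 12/4 = 3.
μ̂ = (0.1·10 + 3·12.77) / (0.1 + 3) = 39.31/3.1 = 3931/310 ≈ 12.6806.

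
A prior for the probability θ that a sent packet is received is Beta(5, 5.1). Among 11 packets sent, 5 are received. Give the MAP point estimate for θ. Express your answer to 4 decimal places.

Prior: Beta(5, 5.1).
Data: 5 successes in 11 trials. The binomial likelihood contributes θ^5(1−θ)^6, so the posterior is Beta(5+5, 5.1+6) = Beta(10, 11.1).
For Beta(a, b) with a, b > 1 the mode is (a−1)/(a+b−2) = 9/19.1 ≈ 0.4712.

θ̂_MAP = 0.4712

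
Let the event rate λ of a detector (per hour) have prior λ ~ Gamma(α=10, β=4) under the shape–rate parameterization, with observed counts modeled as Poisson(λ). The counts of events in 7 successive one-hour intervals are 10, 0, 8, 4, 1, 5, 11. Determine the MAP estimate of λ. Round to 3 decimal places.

Σxᵢ = 10+0+8+4+1+5+11 = 39, with n = 7.
Posterior ∝ λ^9e^(−4λ) · λ^39e^(−7λ) = λ^48e^(−11λ), i.e. Gamma(shape=49, rate=11).
The mode of a Gamma(a, b) with a ≥ 1 (shape–rate) is (a−1)/b = 48/11 ≈ 4.364.

λ̂_MAP = 4.364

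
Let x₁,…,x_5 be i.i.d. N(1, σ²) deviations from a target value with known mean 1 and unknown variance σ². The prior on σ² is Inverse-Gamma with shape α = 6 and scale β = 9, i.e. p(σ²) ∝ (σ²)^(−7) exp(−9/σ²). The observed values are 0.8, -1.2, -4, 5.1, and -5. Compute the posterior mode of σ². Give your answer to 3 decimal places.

σ̂²_MAP = 5.299

Sum of squared deviations about the known mean: SS = (0.8−1)² + (-1.2−1)² + (-4−1)² + (5.1−1)² + (-5−1)² = 82.69.
The Normal likelihood contributes (σ²)^(−n/2) exp(−SS/(2σ²)), so the posterior is Inverse-Gamma(α + n/2, β + SS/2) = Inverse-Gamma(8.5, 50.345).
The mode of Inverse-Gamma(a, b) is b/(a+1) = 50.345/9.5 ≈ 5.299.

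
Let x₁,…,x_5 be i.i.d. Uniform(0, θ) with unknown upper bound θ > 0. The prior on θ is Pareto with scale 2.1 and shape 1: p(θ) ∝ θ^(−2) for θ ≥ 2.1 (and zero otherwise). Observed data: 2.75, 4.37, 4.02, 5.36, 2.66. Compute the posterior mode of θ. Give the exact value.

θ̂_MAP = 5.36

The Uniform(0, θ) likelihood is θ^(−n) for θ ≥ max(xᵢ), zero otherwise. Here max(xᵢ) = 5.36.
Posterior ∝ θ^(−2) · θ^(−5) = θ^(−7) on θ ≥ max(2.1, 5.36) = 5.36.
This density is strictly decreasing in θ, so the posterior mode lies at the lower boundary of the support.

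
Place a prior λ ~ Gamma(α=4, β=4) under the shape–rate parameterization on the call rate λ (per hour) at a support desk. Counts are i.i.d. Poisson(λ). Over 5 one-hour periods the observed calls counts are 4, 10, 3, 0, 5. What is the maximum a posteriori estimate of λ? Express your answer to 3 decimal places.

Σxᵢ = 4+10+3+0+5 = 22, with n = 5.
Posterior ∝ λ^3e^(−4λ) · λ^22e^(−5λ) = λ^25e^(−9λ), i.e. Gamma(shape=26, rate=9).
The mode of a Gamma(a, b) with a ≥ 1 (shape–rate) is (a−1)/b = 25/9 ≈ 2.778.

λ̂_MAP = 2.778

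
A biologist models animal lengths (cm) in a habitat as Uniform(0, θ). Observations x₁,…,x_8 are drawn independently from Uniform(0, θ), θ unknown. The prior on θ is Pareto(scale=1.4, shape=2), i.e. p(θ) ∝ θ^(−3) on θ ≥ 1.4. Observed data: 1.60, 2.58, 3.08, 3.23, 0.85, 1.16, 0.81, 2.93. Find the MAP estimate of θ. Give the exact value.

θ̂_MAP = 3.23

The Uniform(0, θ) likelihood is θ^(−n) for θ ≥ max(xᵢ), zero otherwise. Here max(xᵢ) = 3.23.
Posterior ∝ θ^(−3) · θ^(−8) = θ^(−11) on θ ≥ max(1.4, 3.23) = 3.23.
This density is strictly decreasing in θ, so the posterior mode lies at the lower boundary of the support.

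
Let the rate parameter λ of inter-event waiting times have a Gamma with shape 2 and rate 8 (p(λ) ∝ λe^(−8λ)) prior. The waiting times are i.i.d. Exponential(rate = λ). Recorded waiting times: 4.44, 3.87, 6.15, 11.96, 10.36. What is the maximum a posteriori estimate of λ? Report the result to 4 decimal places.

The Exponential(rate=λ) likelihood is ∝ λ^n e^(−λΣtᵢ). Here n = 5 and Σtᵢ = 4.44 + 3.87 + 6.15 + 11.96 + 10.36 = 36.78.
Posterior ∝ λe^(−8λ) · λ^5e^(−36.78λ) = λ^6e^(−44.78λ), i.e. Gamma(7, 44.78).
Mode = (a−1)/b = 6/44.78 ≈ 0.1340.

λ̂_MAP = 0.1340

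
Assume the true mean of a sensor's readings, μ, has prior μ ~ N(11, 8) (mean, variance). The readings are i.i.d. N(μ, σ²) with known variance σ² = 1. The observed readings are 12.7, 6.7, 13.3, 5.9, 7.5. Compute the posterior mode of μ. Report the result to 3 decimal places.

n = 5; x̄ = (12.7 + 6.7 + 13.3 + 5.9 + 7.5)/5 = 46.1/5 = 9.22.
For a Normal prior and Normal likelihood with known variance, the posterior is Normal; its mode equals its mean, the precision-weighted average.
Prior precision 1/σ₀² = 1/8 = 0.125; data precision n/σ² = 5/1 = 5.
μ̂ = (0.125·11 + 5·9.22) / (0.125 + 5) = 47.475/5.125 = 1899/205 ≈ 9.263.

μ̂_MAP = 9.263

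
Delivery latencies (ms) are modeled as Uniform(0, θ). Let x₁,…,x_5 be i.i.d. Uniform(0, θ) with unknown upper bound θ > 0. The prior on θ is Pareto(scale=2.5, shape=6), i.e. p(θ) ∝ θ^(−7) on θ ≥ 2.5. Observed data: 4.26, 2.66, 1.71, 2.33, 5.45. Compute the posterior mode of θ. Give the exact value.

θ̂_MAP = 5.45

The Uniform(0, θ) likelihood is θ^(−n) for θ ≥ max(xᵢ), zero otherwise. Here max(xᵢ) = 5.45.
Posterior ∝ θ^(−7) · θ^(−5) = θ^(−12) on θ ≥ max(2.5, 5.45) = 5.45.
This density is strictly decreasing in θ, so the posterior mode lies at the lower boundary of the support.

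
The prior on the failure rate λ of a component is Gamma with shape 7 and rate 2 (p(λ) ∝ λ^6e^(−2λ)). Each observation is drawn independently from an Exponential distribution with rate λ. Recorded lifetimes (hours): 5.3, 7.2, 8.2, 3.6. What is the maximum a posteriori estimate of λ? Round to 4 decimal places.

The Exponential(rate=λ) likelihood is ∝ λ^n e^(−λΣtᵢ). Here n = 4 and Σtᵢ = 5.3 + 7.2 + 8.2 + 3.6 = 24.3.
Posterior ∝ λ^6e^(−2λ) · λ^4e^(−24.3λ) = λ^10e^(−26.3λ), i.e. Gamma(11, 26.3).
Mode = (a−1)/b = 10/26.3 ≈ 0.3802.

λ̂_MAP = 0.3802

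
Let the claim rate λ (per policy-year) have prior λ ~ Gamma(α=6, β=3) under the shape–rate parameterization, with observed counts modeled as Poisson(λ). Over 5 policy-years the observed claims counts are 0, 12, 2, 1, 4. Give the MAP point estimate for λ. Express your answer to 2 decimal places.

λ̂_MAP = 3.00

Σxᵢ = 0+12+2+1+4 = 19, with n = 5.
Posterior ∝ λ^5e^(−3λ) · λ^19e^(−5λ) = λ^24e^(−8λ), i.e. Gamma(shape=25, rate=8).
The mode of a Gamma(a, b) with a ≥ 1 (shape–rate) is (a−1)/b = 24/8 ≈ 3.00.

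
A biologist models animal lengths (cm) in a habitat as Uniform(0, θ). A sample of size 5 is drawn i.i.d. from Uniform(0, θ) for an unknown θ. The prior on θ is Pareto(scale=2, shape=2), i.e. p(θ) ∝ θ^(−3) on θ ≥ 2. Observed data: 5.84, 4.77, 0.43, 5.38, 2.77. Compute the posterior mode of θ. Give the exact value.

θ̂_MAP = 5.84

The Uniform(0, θ) likelihood is θ^(−n) for θ ≥ max(xᵢ), zero otherwise. Here max(xᵢ) = 5.84.
Posterior ∝ θ^(−3) · θ^(−5) = θ^(−8) on θ ≥ max(2, 5.84) = 5.84.
This density is strictly decreasing in θ, so the posterior mode lies at the lower boundary of the support.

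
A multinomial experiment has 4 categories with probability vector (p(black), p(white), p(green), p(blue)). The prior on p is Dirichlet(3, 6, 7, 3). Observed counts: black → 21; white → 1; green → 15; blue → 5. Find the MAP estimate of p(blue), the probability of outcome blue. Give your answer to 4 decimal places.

The posterior is Dirichlet(αᵢ + nᵢ) = Dirichlet(24, 7, 22, 8).
For a Dirichlet(a₁,…,a_K) with all aᵢ > 1, the mode has j-th component (aⱼ − 1)/(Σaᵢ − K).
Here Σaᵢ = 61 and K = 4, so p(blue) = (8 − 1)/(61 − 4) = 7/57 ≈ 0.1228.

MAP estimate of p(blue) = 0.1228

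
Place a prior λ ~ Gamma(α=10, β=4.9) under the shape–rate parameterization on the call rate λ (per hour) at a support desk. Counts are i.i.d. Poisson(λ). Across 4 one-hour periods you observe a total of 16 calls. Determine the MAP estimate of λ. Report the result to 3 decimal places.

Σxᵢ = 16, n = 4.
Posterior ∝ λ^9e^(−4.9λ) · λ^16e^(−4λ) = λ^25e^(−8.9λ), i.e. Gamma(shape=26, rate=8.9).
The mode of a Gamma(a, b) with a ≥ 1 (shape–rate) is (a−1)/b = 25/8.9 ≈ 2.809.

λ̂_MAP = 2.809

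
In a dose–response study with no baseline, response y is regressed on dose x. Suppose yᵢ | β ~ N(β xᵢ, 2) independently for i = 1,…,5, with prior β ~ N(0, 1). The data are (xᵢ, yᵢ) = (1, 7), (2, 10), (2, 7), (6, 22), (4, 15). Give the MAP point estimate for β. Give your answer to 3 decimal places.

β̂_MAP = 3.698

log p(β | y) = −Σ(yᵢ − βxᵢ)²/(2·2) − β²/(2·1) + const.
Setting the derivative to zero: Σxᵢ(yᵢ − βxᵢ)/2 − β/1 = 0, so β = Σxᵢyᵢ / (Σxᵢ² + σ²/τ²).
Σxᵢyᵢ = 1·7 + 2·10 + 2·7 + 6·22 + 4·15 = 233; Σxᵢ² = 61; σ²/τ² = 2.
β̂_MAP = 233 / (61 + 2) = 233/63 ≈ 3.698.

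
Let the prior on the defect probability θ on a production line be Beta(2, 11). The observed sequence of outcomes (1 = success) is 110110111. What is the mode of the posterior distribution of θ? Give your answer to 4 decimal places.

Prior: Beta(2, 11).
Data: 7 successes in 9 trials (from the sequence). The binomial likelihood contributes θ^7(1−θ)^2, so the posterior is Beta(2+7, 11+2) = Beta(9, 13).
For Beta(a, b) with a, b > 1 the mode is (a−1)/(a+b−2) = 8/20 ≈ 0.4000.

θ̂_MAP = 0.4000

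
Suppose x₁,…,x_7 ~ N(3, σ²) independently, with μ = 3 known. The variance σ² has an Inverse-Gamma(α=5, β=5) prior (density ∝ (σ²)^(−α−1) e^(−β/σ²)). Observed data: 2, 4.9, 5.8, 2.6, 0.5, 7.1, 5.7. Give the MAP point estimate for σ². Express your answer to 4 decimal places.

σ̂²_MAP = 2.7874

Sum of squared deviations about the known mean: SS = (2−3)² + (4.9−3)² + (5.8−3)² + (2.6−3)² + (0.5−3)² + (7.1−3)² + (5.7−3)² = 42.96.
The Normal likelihood contributes (σ²)^(−n/2) exp(−SS/(2σ²)), so the posterior is Inverse-Gamma(α + n/2, β + SS/2) = Inverse-Gamma(8.5, 26.48).
The mode of Inverse-Gamma(a, b) is b/(a+1) = 26.48/9.5 ≈ 2.7874.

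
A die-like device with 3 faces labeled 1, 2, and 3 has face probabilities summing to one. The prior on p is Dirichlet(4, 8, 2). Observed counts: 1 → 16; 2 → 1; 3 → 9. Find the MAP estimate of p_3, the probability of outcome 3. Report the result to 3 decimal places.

MAP estimate: 0.270

The posterior is Dirichlet(αᵢ + nᵢ) = Dirichlet(20, 9, 11).
For a Dirichlet(a₁,…,a_K) with all aᵢ > 1, the mode has j-th component (aⱼ − 1)/(Σaᵢ − K).
Here Σaᵢ = 40 and K = 3, so p_3 = (11 − 1)/(40 − 3) = 10/37 ≈ 0.270.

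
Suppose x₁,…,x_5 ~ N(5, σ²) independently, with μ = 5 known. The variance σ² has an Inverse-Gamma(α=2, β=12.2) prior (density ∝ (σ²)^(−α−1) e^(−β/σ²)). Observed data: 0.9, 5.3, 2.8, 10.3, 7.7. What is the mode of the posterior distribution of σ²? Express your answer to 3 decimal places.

σ̂²_MAP = 7.411

Sum of squared deviations about the known mean: SS = (0.9−5)² + (5.3−5)² + (2.8−5)² + (10.3−5)² + (7.7−5)² = 57.12.
The Normal likelihood contributes (σ²)^(−n/2) exp(−SS/(2σ²)), so the posterior is Inverse-Gamma(α + n/2, β + SS/2) = Inverse-Gamma(4.5, 40.76).
The mode of Inverse-Gamma(a, b) is b/(a+1) = 40.76/5.5 ≈ 7.411.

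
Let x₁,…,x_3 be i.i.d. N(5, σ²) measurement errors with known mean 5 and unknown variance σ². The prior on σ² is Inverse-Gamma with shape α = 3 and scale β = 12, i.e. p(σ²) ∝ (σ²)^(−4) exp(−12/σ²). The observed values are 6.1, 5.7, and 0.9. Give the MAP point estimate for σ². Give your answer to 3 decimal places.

Sum of squared deviations about the known mean: SS = (6.1−5)² + (5.7−5)² + (0.9−5)² = 18.51.
The Normal likelihood contributes (σ²)^(−n/2) exp(−SS/(2σ²)), so the posterior is Inverse-Gamma(α + n/2, β + SS/2) = Inverse-Gamma(4.5, 21.255).
The mode of Inverse-Gamma(a, b) is b/(a+1) = 21.255/5.5 ≈ 3.865.

σ̂²_MAP = 3.865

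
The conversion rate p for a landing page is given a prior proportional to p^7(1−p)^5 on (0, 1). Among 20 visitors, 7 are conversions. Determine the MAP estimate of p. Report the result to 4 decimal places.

p̂_MAP = 0.4375

The prior density ∝ p^7(1−p)^5 is the kernel of Beta(8, 6).
Data: 7 successes in 20 trials. The binomial likelihood contributes p^7(1−p)^13, so the posterior is Beta(8+7, 6+13) = Beta(15, 19).
For Beta(a, b) with a, b > 1 the mode is (a−1)/(a+b−2) = 14/32 ≈ 0.4375.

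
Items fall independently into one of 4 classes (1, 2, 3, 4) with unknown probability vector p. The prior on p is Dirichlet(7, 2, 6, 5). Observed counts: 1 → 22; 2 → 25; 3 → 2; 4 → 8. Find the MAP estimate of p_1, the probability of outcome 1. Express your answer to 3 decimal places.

The posterior is Dirichlet(αᵢ + nᵢ) = Dirichlet(29, 27, 8, 13).
For a Dirichlet(a₁,…,a_K) with all aᵢ > 1, the mode has j-th component (aⱼ − 1)/(Σaᵢ − K).
Here Σaᵢ = 77 and K = 4, so p_1 = (29 − 1)/(77 − 4) = 28/73 ≈ 0.384.

MAP estimate: 0.384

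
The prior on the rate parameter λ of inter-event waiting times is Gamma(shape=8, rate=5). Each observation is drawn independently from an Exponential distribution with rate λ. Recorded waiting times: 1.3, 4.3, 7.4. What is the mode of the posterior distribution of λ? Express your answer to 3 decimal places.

λ̂_MAP = 0.556

The Exponential(rate=λ) likelihood is ∝ λ^n e^(−λΣtᵢ). Here n = 3 and Σtᵢ = 1.3 + 4.3 + 7.4 = 13.
Posterior ∝ λ^7e^(−5λ) · λ^3e^(−13λ) = λ^10e^(−18λ), i.e. Gamma(11, 18).
Mode = (a−1)/b = 10/18 ≈ 0.556.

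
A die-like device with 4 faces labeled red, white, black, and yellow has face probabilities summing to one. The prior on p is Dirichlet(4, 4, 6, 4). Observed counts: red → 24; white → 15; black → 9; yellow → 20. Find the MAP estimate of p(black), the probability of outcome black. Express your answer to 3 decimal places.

The posterior is Dirichlet(αᵢ + nᵢ) = Dirichlet(28, 19, 15, 24).
For a Dirichlet(a₁,…,a_K) with all aᵢ > 1, the mode has j-th component (aⱼ − 1)/(Σaᵢ − K).
Here Σaᵢ = 86 and K = 4, so p(black) = (15 − 1)/(86 − 4) = 14/82 ≈ 0.171.

MAP estimate of p(black) = 0.171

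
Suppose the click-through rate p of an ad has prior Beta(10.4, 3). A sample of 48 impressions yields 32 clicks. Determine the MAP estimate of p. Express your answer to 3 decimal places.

Prior: Beta(10.4, 3).
Data: 32 successes in 48 trials. The binomial likelihood contributes p^32(1−p)^16, so the posterior is Beta(10.4+32, 3+16) = Beta(42.4, 19).
For Beta(a, b) with a, b > 1 the mode is (a−1)/(a+b−2) = 41.4/59.4 ≈ 0.697.

p̂_MAP = 0.697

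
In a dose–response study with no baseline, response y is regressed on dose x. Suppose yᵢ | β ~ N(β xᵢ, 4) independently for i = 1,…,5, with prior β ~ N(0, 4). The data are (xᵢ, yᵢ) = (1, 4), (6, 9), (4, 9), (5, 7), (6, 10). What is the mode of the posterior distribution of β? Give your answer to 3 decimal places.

β̂_MAP = 1.643

log p(β | y) = −Σ(yᵢ − βxᵢ)²/(2·4) − β²/(2·4) + const.
Setting the derivative to zero: Σxᵢ(yᵢ − βxᵢ)/4 − β/4 = 0, so β = Σxᵢyᵢ / (Σxᵢ² + σ²/τ²).
Σxᵢyᵢ = 1·4 + 6·9 + 4·9 + 5·7 + 6·10 = 189; Σxᵢ² = 114; σ²/τ² = 1.
β̂_MAP = 189 / (114 + 1) = 189/115 ≈ 1.643.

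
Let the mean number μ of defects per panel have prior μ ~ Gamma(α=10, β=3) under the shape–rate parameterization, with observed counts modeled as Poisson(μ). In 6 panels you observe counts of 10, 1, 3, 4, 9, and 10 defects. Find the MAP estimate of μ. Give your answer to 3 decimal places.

Σxᵢ = 10+1+3+4+9+10 = 37, with n = 6.
Posterior ∝ μ^9e^(−3μ) · μ^37e^(−6μ) = μ^46e^(−9μ), i.e. Gamma(shape=47, rate=9).
The mode of a Gamma(a, b) with a ≥ 1 (shape–rate) is (a−1)/b = 46/9 ≈ 5.111.

μ̂_MAP = 5.111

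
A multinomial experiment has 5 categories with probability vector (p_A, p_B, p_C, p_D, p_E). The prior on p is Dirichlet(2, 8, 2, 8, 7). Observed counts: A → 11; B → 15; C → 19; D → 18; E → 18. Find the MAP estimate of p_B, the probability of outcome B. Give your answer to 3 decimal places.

The posterior is Dirichlet(αᵢ + nᵢ) = Dirichlet(13, 23, 21, 26, 25).
For a Dirichlet(a₁,…,a_K) with all aᵢ > 1, the mode has j-th component (aⱼ − 1)/(Σaᵢ − K).
Here Σaᵢ = 108 and K = 5, so p_B = (23 − 1)/(108 − 5) = 22/103 ≈ 0.214.

MAP estimate of p_B = 0.214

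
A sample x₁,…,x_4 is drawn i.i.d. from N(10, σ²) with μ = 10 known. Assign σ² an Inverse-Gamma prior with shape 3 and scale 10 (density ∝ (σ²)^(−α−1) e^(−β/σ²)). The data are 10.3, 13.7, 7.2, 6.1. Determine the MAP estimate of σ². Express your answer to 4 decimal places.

Sum of squared deviations about the known mean: SS = (10.3−10)² + (13.7−10)² + (7.2−10)² + (6.1−10)² = 36.83.
The Normal likelihood contributes (σ²)^(−n/2) exp(−SS/(2σ²)), so the posterior is Inverse-Gamma(α + n/2, β + SS/2) = Inverse-Gamma(5, 28.415).
The mode of Inverse-Gamma(a, b) is b/(a+1) = 28.415/6 ≈ 4.7358.

σ̂²_MAP = 4.7358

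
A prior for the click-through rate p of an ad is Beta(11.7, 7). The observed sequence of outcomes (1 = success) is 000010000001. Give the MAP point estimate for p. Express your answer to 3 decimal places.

Prior: Beta(11.7, 7).
Data: 2 successes in 12 trials (from the sequence). The binomial likelihood contributes p^2(1−p)^10, so the posterior is Beta(11.7+2, 7+10) = Beta(13.7, 17).
For Beta(a, b) with a, b > 1 the mode is (a−1)/(a+b−2) = 12.7/28.7 ≈ 0.443.

p̂_MAP = 0.443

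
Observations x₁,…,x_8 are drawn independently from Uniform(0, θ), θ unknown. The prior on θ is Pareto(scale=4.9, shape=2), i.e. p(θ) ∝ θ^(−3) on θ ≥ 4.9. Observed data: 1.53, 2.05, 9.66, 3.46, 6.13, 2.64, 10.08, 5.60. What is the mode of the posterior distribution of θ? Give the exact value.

θ̂_MAP = 10.08

The Uniform(0, θ) likelihood is θ^(−n) for θ ≥ max(xᵢ), zero otherwise. Here max(xᵢ) = 10.08.
Posterior ∝ θ^(−3) · θ^(−8) = θ^(−11) on θ ≥ max(4.9, 10.08) = 10.08.
This density is strictly decreasing in θ, so the posterior mode lies at the lower boundary of the support.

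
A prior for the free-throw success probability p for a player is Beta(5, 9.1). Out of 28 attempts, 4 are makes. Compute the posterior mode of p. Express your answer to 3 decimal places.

p̂_MAP = 0.200

Prior: Beta(5, 9.1).
Data: 4 successes in 28 trials. The binomial likelihood contributes p^4(1−p)^24, so the posterior is Beta(5+4, 9.1+24) = Beta(9, 33.1).
For Beta(a, b) with a, b > 1 the mode is (a−1)/(a+b−2) = 8/40.1 ≈ 0.200.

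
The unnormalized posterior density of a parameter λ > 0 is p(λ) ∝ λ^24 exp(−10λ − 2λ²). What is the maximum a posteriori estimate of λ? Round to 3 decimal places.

λ̂_MAP = 1.500

ℓ'(λ) = 24/λ − 10 − 4λ. Setting this to zero and multiplying by λ: 4λ² + 10λ − 24 = 0.
λ = (−10 + √(10² + 4·4·24)) / (2·4) = (−10 + √484) / 8 = (−10 + 22)/8 = 3/2.
ℓ''(λ) = −24/λ² − 4 < 0, confirming a maximum.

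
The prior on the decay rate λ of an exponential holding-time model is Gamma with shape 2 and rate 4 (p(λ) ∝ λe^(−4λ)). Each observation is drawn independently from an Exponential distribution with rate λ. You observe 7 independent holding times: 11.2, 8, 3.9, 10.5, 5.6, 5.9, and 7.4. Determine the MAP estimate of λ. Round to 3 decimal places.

λ̂_MAP = 0.142

The Exponential(rate=λ) likelihood is ∝ λ^n e^(−λΣtᵢ). Here n = 7 and Σtᵢ = 11.2 + 8 + 3.9 + 10.5 + 5.6 + 5.9 + 7.4 = 52.5.
Posterior ∝ λe^(−4λ) · λ^7e^(−52.5λ) = λ^8e^(−56.5λ), i.e. Gamma(9, 56.5).
Mode = (a−1)/b = 8/56.5 ≈ 0.142.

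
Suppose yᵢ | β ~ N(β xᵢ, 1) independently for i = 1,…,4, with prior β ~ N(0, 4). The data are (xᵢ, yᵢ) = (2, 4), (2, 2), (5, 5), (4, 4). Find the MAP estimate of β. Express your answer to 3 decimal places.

log p(β | y) = −Σ(yᵢ − βxᵢ)²/(2·1) − β²/(2·4) + const.
Setting the derivative to zero: Σxᵢ(yᵢ − βxᵢ)/1 − β/4 = 0, so β = Σxᵢyᵢ / (Σxᵢ² + σ²/τ²).
Σxᵢyᵢ = 2·4 + 2·2 + 5·5 + 4·4 = 53; Σxᵢ² = 49; σ²/τ² = 0.25.
β̂_MAP = 53 / (49 + 0.25) = 53/49.25 ≈ 1.076.

β̂_MAP = 1.076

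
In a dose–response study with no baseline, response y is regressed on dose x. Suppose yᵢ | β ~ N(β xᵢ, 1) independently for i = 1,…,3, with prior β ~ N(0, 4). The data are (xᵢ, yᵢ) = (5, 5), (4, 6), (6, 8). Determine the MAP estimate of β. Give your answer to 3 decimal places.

log p(β | y) = −Σ(yᵢ − βxᵢ)²/(2·1) − β²/(2·4) + const.
Setting the derivative to zero: Σxᵢ(yᵢ − βxᵢ)/1 − β/4 = 0, so β = Σxᵢyᵢ / (Σxᵢ² + σ²/τ²).
Σxᵢyᵢ = 5·5 + 4·6 + 6·8 = 97; Σxᵢ² = 77; σ²/τ² = 0.25.
β̂_MAP = 97 / (77 + 0.25) = 97/77.25 ≈ 1.256.

β̂_MAP = 1.256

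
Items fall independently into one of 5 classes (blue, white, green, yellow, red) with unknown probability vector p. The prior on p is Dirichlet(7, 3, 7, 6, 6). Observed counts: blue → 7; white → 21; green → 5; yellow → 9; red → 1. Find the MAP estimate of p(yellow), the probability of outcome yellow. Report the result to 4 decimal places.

The posterior is Dirichlet(αᵢ + nᵢ) = Dirichlet(14, 24, 12, 15, 7).
For a Dirichlet(a₁,…,a_K) with all aᵢ > 1, the mode has j-th component (aⱼ − 1)/(Σaᵢ − K).
Here Σaᵢ = 72 and K = 5, so p(yellow) = (15 − 1)/(72 − 5) = 14/67 ≈ 0.2090.

MAP estimate of p(yellow) = 0.2090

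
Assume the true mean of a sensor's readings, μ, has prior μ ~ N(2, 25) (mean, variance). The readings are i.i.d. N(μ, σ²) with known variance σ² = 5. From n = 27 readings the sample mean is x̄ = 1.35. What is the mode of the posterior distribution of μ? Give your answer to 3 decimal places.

μ̂_MAP = 1.355

n = 27, x̄ = 1.35.
For a Normal prior and Normal likelihood with known variance, the posterior is Normal; its mode equals its mean, the precision-weighted average.
Prior precision 1/σ₀² = 1/25 = 0.04; data precision n/σ² = 27/5 = 5.4.
μ̂ = (0.04·2 + 5.4·1.35) / (0.04 + 5.4) = 7.37/5.44 = 737/544 ≈ 1.355.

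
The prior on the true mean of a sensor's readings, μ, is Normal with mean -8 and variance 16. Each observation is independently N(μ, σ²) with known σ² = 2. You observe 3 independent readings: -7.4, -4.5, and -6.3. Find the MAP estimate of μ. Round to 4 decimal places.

μ̂_MAP = -6.1440

n = 3; x̄ = ((-7.4) + (-4.5) + (-6.3))/3 = -18.2/3 = -91/15 ≈ -6.0667.
For a Normal prior and Normal likelihood with known variance, the posterior is Normal; its mode equals its mean, the precision-weighted average.
Prior precision 1/σ₀² = 1/16 = 0.0625; data precision n/σ² = 3/2 = 1.5.
μ̂ = (0.0625·(-8) + 1.5·(-91/15)) / (0.0625 + 1.5) = (-9.6)/1.5625 = -6.1440.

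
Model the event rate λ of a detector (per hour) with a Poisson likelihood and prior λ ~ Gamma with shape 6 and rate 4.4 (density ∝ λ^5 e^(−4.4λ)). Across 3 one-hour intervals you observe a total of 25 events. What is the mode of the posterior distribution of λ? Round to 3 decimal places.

Σxᵢ = 25, n = 3.
Posterior ∝ λ^5e^(−4.4λ) · λ^25e^(−3λ) = λ^30e^(−7.4λ), i.e. Gamma(shape=31, rate=7.4).
The mode of a Gamma(a, b) with a ≥ 1 (shape–rate) is (a−1)/b = 30/7.4 ≈ 4.054.

λ̂_MAP = 4.054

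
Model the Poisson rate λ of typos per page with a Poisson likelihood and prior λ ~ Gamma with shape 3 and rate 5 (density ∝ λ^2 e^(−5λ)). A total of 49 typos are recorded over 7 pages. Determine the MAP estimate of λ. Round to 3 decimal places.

λ̂_MAP = 4.250

Σxᵢ = 49, n = 7.
Posterior ∝ λ^2e^(−5λ) · λ^49e^(−7λ) = λ^51e^(−12λ), i.e. Gamma(shape=52, rate=12).
The mode of a Gamma(a, b) with a ≥ 1 (shape–rate) is (a−1)/b = 51/12 ≈ 4.250.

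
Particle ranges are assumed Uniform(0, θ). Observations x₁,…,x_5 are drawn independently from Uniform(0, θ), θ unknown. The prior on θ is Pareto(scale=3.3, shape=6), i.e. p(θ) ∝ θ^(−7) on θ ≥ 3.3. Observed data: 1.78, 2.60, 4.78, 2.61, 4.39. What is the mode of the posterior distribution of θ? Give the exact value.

The Uniform(0, θ) likelihood is θ^(−n) for θ ≥ max(xᵢ), zero otherwise. Here max(xᵢ) = 4.78.
Posterior ∝ θ^(−7) · θ^(−5) = θ^(−12) on θ ≥ max(3.3, 4.78) = 4.78.
This density is strictly decreasing in θ, so the posterior mode lies at the lower boundary of the support.

θ̂_MAP = 4.78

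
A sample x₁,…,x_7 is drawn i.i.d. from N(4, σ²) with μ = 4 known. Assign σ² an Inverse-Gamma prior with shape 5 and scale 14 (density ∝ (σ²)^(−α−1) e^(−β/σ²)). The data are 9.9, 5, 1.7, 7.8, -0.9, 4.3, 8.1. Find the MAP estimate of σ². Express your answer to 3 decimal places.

Sum of squared deviations about the known mean: SS = (9.9−4)² + (5−4)² + (1.7−4)² + (7.8−4)² + (-0.9−4)² + (4.3−4)² + (8.1−4)² = 96.45.
The Normal likelihood contributes (σ²)^(−n/2) exp(−SS/(2σ²)), so the posterior is Inverse-Gamma(α + n/2, β + SS/2) = Inverse-Gamma(8.5, 62.225).
The mode of Inverse-Gamma(a, b) is b/(a+1) = 62.225/9.5 ≈ 6.550.

σ̂²_MAP = 6.550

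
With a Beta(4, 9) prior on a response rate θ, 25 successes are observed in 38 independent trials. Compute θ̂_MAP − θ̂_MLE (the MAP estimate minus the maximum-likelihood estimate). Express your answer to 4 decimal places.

MAP − MLE = -0.0865

Posterior is Beta(29, 22); MAP = (29−1)/(51−2) = 28/49 ≈ 0.57143.
MLE ignores the prior: θ̂_MLE = k/n = 25/38 ≈ 0.65789.
Difference = 28/49 − 25/38 = -23/266 ≈ -0.0865.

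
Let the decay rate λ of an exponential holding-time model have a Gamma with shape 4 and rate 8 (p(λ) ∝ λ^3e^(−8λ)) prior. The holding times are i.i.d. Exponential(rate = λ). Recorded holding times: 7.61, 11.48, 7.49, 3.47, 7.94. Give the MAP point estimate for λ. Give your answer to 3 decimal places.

λ̂_MAP = 0.174

The Exponential(rate=λ) likelihood is ∝ λ^n e^(−λΣtᵢ). Here n = 5 and Σtᵢ = 7.61 + 11.48 + 7.49 + 3.47 + 7.94 = 37.99.
Posterior ∝ λ^3e^(−8λ) · λ^5e^(−37.99λ) = λ^8e^(−45.99λ), i.e. Gamma(9, 45.99).
Mode = (a−1)/b = 8/45.99 ≈ 0.174.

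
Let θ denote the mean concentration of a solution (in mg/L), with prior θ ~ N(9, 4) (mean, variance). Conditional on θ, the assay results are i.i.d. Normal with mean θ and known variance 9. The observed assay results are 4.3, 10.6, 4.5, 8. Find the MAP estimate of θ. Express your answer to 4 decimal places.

n = 4; x̄ = (4.3 + 10.6 + 4.5 + 8)/4 = 27.4/4 = 6.85.
For a Normal prior and Normal likelihood with known variance, the posterior is Normal; its mode equals its mean, the precision-weighted average.
Prior precision 1/σ₀² = 1/4 = 0.25; data precision n/σ² = 4/9.
θ̂ = (0.25·9 + (4/9)·6.85) / (0.25 + 4/9) = (953/180)/(25/36) = 7.6240.

θ̂_MAP = 7.6240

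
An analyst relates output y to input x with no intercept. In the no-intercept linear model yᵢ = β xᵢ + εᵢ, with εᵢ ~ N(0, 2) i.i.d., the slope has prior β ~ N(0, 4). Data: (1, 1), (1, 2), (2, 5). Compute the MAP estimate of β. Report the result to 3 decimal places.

β̂_MAP = 2.000

log p(β | y) = −Σ(yᵢ − βxᵢ)²/(2·2) − β²/(2·4) + const.
Setting the derivative to zero: Σxᵢ(yᵢ − βxᵢ)/2 − β/4 = 0, so β = Σxᵢyᵢ / (Σxᵢ² + σ²/τ²).
Σxᵢyᵢ = 1·1 + 1·2 + 2·5 = 13; Σxᵢ² = 6; σ²/τ² = 0.5.
β̂_MAP = 13 / (6 + 0.5) = 13/6.5 ≈ 2.000.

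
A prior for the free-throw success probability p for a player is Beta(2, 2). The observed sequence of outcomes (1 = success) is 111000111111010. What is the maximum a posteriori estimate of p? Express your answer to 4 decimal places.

Prior: Beta(2, 2).
Data: 10 successes in 15 trials (from the sequence). The binomial likelihood contributes p^10(1−p)^5, so the posterior is Beta(2+10, 2+5) = Beta(12, 7).
For Beta(a, b) with a, b > 1 the mode is (a−1)/(a+b−2) = 11/17 ≈ 0.6471.

p̂_MAP = 0.6471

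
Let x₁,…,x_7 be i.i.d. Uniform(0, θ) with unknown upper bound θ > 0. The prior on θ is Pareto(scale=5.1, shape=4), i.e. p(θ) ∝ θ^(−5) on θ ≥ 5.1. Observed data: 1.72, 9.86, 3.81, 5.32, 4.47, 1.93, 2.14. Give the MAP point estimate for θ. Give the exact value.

The Uniform(0, θ) likelihood is θ^(−n) for θ ≥ max(xᵢ), zero otherwise. Here max(xᵢ) = 9.86.
Posterior ∝ θ^(−5) · θ^(−7) = θ^(−12) on θ ≥ max(5.1, 9.86) = 9.86.
This density is strictly decreasing in θ, so the posterior mode lies at the lower boundary of the support.

θ̂_MAP = 9.86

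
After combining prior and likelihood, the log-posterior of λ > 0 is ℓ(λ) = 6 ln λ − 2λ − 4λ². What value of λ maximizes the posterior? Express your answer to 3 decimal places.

ℓ'(λ) = 6/λ − 2 − 8λ. Setting this to zero and multiplying by λ: 8λ² + 2λ − 6 = 0.
λ = (−2 + √(2² + 4·8·6)) / (2·8) = (−2 + √196) / 16 = (−2 + 14)/16 = 3/4.
ℓ''(λ) = −6/λ² − 8 < 0, confirming a maximum.

λ̂_MAP = 0.750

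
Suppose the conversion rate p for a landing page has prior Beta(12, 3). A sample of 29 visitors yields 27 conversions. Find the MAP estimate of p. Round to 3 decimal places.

Prior: Beta(12, 3).
Data: 27 successes in 29 trials. The binomial likelihood contributes p^27(1−p)^2, so the posterior is Beta(12+27, 3+2) = Beta(39, 5).
For Beta(a, b) with a, b > 1 the mode is (a−1)/(a+b−2) = 38/42 ≈ 0.905.

p̂_MAP = 0.905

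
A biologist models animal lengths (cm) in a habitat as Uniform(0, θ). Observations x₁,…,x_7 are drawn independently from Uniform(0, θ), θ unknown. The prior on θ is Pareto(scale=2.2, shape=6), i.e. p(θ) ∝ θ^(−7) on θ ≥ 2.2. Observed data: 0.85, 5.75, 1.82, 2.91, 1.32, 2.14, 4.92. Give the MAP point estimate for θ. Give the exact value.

θ̂_MAP = 5.75

The Uniform(0, θ) likelihood is θ^(−n) for θ ≥ max(xᵢ), zero otherwise. Here max(xᵢ) = 5.75.
Posterior ∝ θ^(−7) · θ^(−7) = θ^(−14) on θ ≥ max(2.2, 5.75) = 5.75.
This density is strictly decreasing in θ, so the posterior mode lies at the lower boundary of the support.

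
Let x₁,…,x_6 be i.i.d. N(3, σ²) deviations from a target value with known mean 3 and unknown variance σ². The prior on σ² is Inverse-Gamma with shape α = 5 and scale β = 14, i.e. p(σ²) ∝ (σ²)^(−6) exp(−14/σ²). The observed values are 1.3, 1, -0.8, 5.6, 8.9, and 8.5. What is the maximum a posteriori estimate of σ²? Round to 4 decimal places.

Sum of squared deviations about the known mean: SS = (1.3−3)² + (1−3)² + (-0.8−3)² + (5.6−3)² + (8.9−3)² + (8.5−3)² = 93.15.
The Normal likelihood contributes (σ²)^(−n/2) exp(−SS/(2σ²)), so the posterior is Inverse-Gamma(α + n/2, β + SS/2) = Inverse-Gamma(8, 60.575).
The mode of Inverse-Gamma(a, b) is b/(a+1) = 60.575/9 ≈ 6.7306.

σ̂²_MAP = 6.7306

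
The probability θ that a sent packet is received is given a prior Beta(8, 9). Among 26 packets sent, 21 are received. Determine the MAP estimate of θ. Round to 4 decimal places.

θ̂_MAP = 0.6829

Prior: Beta(8, 9).
Data: 21 successes in 26 trials. The binomial likelihood contributes θ^21(1−θ)^5, so the posterior is Beta(8+21, 9+5) = Beta(29, 14).
For Beta(a, b) with a, b > 1 the mode is (a−1)/(a+b−2) = 28/41 ≈ 0.6829.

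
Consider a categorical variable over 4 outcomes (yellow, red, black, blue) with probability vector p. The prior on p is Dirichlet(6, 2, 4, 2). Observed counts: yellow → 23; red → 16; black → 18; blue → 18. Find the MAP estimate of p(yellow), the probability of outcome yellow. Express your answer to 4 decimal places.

The posterior is Dirichlet(αᵢ + nᵢ) = Dirichlet(29, 18, 22, 20).
For a Dirichlet(a₁,…,a_K) with all aᵢ > 1, the mode has j-th component (aⱼ − 1)/(Σaᵢ − K).
Here Σaᵢ = 89 and K = 4, so p(yellow) = (29 − 1)/(89 − 4) = 28/85 ≈ 0.3294.

MAP estimate of p(yellow) = 0.3294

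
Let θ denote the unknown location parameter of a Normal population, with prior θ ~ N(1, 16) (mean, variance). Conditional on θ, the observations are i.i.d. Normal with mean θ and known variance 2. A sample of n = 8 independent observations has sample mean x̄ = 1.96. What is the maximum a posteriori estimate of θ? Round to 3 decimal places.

n = 8, x̄ = 1.96.
For a Normal prior and Normal likelihood with known variance, the posterior is Normal; its mode equals its mean, the precision-weighted average.
Prior precision 1/σ₀² = 1/16 = 0.0625; data precision n/σ² = 8/2 = 4.
θ̂ = (0.0625·1 + 4·1.96) / (0.0625 + 4) = 7.9025/4.0625 = 3161/1625 ≈ 1.945.

θ̂_MAP = 1.945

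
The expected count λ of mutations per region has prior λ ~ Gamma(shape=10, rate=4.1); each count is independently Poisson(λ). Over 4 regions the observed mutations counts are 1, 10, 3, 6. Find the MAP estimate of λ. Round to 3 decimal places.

λ̂_MAP = 3.580

Σxᵢ = 1+10+3+6 = 20, with n = 4.
Posterior ∝ λ^9e^(−4.1λ) · λ^20e^(−4λ) = λ^29e^(−8.1λ), i.e. Gamma(shape=30, rate=8.1).
The mode of a Gamma(a, b) with a ≥ 1 (shape–rate) is (a−1)/b = 29/8.1 ≈ 3.580.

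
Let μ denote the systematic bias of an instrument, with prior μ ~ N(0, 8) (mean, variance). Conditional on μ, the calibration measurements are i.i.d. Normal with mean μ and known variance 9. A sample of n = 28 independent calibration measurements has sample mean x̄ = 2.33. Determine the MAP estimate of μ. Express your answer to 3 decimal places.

μ̂_MAP = 2.240

n = 28, x̄ = 2.33.
For a Normal prior and Normal likelihood with known variance, the posterior is Normal; its mode equals its mean, the precision-weighted average.
Prior precision 1/σ₀² = 1/8 = 0.125; data precision n/σ² = 28/9.
μ̂ = (0.125·0 + (28/9)·2.33) / (0.125 + 28/9) = (1631/225)/(233/72) = 2.240.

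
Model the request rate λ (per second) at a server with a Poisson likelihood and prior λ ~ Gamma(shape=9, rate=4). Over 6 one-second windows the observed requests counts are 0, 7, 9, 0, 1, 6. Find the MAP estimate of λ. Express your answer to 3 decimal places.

Σxᵢ = 0+7+9+0+1+6 = 23, with n = 6.
Posterior ∝ λ^8e^(−4λ) · λ^23e^(−6λ) = λ^31e^(−10λ), i.e. Gamma(shape=32, rate=10).
The mode of a Gamma(a, b) with a ≥ 1 (shape–rate) is (a−1)/b = 31/10 ≈ 3.100.

λ̂_MAP = 3.100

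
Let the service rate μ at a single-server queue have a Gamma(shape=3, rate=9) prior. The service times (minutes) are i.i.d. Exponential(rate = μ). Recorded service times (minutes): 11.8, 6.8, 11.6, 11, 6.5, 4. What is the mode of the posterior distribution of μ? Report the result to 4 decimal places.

The Exponential(rate=μ) likelihood is ∝ μ^n e^(−μΣtᵢ). Here n = 6 and Σtᵢ = 11.8 + 6.8 + 11.6 + 11 + 6.5 + 4 = 51.7.
Posterior ∝ μ^2e^(−9μ) · μ^6e^(−51.7μ) = μ^8e^(−60.7μ), i.e. Gamma(9, 60.7).
Mode = (a−1)/b = 8/60.7 ≈ 0.1318.

μ̂_MAP = 0.1318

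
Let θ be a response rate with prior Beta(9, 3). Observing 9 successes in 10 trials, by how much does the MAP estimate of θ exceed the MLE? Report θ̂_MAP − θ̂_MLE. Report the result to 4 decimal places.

MAP − MLE = -0.0500

Posterior is Beta(18, 4); MAP = (18−1)/(22−2) = 17/20 ≈ 0.85000.
MLE ignores the prior: θ̂_MLE = k/n = 9/10 ≈ 0.90000.
Difference = 17/20 − 9/10 = -1/20 ≈ -0.0500.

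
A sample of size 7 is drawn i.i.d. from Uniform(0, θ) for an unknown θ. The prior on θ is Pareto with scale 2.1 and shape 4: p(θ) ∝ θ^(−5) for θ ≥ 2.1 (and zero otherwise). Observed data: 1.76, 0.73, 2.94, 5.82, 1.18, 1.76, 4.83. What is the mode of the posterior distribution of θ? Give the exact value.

The Uniform(0, θ) likelihood is θ^(−n) for θ ≥ max(xᵢ), zero otherwise. Here max(xᵢ) = 5.82.
Posterior ∝ θ^(−5) · θ^(−7) = θ^(−12) on θ ≥ max(2.1, 5.82) = 5.82.
This density is strictly decreasing in θ, so the posterior mode lies at the lower boundary of the support.

θ̂_MAP = 5.82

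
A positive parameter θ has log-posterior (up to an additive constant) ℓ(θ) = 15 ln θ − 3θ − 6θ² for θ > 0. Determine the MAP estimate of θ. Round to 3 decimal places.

ℓ'(θ) = 15/θ − 3 − 12θ. Setting this to zero and multiplying by θ: 12θ² + 3θ − 15 = 0.
θ = (−3 + √(3² + 4·12·15)) / (2·12) = (−3 + √729) / 24 = (−3 + 27)/24 = 1.
ℓ''(θ) = −15/θ² − 12 < 0, confirming a maximum.

θ̂_MAP = 1.000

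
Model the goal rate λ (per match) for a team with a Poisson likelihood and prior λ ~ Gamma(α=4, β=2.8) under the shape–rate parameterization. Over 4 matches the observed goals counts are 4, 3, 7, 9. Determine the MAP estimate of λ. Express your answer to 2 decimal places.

λ̂_MAP = 3.82

Σxᵢ = 4+3+7+9 = 23, with n = 4.
Posterior ∝ λ^3e^(−2.8λ) · λ^23e^(−4λ) = λ^26e^(−6.8λ), i.e. Gamma(shape=27, rate=6.8).
The mode of a Gamma(a, b) with a ≥ 1 (shape–rate) is (a−1)/b = 26/6.8 ≈ 3.82.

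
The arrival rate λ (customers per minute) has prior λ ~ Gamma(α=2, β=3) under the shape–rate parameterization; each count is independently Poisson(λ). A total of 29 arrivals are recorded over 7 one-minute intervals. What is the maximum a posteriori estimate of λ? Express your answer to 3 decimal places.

λ̂_MAP = 3.000

Σxᵢ = 29, n = 7.
Posterior ∝ λe^(−3λ) · λ^29e^(−7λ) = λ^30e^(−10λ), i.e. Gamma(shape=31, rate=10).
The mode of a Gamma(a, b) with a ≥ 1 (shape–rate) is (a−1)/b = 30/10 ≈ 3.000.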